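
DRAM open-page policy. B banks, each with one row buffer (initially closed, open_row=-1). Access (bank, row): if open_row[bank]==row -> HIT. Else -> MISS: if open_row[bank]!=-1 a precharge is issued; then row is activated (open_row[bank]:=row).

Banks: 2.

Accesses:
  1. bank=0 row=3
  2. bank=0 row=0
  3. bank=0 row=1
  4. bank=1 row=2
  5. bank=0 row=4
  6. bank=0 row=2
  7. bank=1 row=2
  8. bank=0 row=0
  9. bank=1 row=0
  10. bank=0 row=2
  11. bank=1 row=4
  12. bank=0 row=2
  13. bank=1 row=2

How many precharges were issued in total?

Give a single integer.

Answer: 9

Derivation:
Acc 1: bank0 row3 -> MISS (open row3); precharges=0
Acc 2: bank0 row0 -> MISS (open row0); precharges=1
Acc 3: bank0 row1 -> MISS (open row1); precharges=2
Acc 4: bank1 row2 -> MISS (open row2); precharges=2
Acc 5: bank0 row4 -> MISS (open row4); precharges=3
Acc 6: bank0 row2 -> MISS (open row2); precharges=4
Acc 7: bank1 row2 -> HIT
Acc 8: bank0 row0 -> MISS (open row0); precharges=5
Acc 9: bank1 row0 -> MISS (open row0); precharges=6
Acc 10: bank0 row2 -> MISS (open row2); precharges=7
Acc 11: bank1 row4 -> MISS (open row4); precharges=8
Acc 12: bank0 row2 -> HIT
Acc 13: bank1 row2 -> MISS (open row2); precharges=9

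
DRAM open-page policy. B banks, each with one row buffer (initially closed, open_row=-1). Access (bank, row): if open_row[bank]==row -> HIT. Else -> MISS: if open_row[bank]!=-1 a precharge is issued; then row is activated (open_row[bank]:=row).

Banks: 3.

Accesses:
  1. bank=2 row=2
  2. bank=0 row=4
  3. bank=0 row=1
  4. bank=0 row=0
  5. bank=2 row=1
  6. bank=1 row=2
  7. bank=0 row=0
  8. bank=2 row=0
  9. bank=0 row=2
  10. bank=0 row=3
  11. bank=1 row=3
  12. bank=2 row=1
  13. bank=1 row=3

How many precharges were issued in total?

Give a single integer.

Acc 1: bank2 row2 -> MISS (open row2); precharges=0
Acc 2: bank0 row4 -> MISS (open row4); precharges=0
Acc 3: bank0 row1 -> MISS (open row1); precharges=1
Acc 4: bank0 row0 -> MISS (open row0); precharges=2
Acc 5: bank2 row1 -> MISS (open row1); precharges=3
Acc 6: bank1 row2 -> MISS (open row2); precharges=3
Acc 7: bank0 row0 -> HIT
Acc 8: bank2 row0 -> MISS (open row0); precharges=4
Acc 9: bank0 row2 -> MISS (open row2); precharges=5
Acc 10: bank0 row3 -> MISS (open row3); precharges=6
Acc 11: bank1 row3 -> MISS (open row3); precharges=7
Acc 12: bank2 row1 -> MISS (open row1); precharges=8
Acc 13: bank1 row3 -> HIT

Answer: 8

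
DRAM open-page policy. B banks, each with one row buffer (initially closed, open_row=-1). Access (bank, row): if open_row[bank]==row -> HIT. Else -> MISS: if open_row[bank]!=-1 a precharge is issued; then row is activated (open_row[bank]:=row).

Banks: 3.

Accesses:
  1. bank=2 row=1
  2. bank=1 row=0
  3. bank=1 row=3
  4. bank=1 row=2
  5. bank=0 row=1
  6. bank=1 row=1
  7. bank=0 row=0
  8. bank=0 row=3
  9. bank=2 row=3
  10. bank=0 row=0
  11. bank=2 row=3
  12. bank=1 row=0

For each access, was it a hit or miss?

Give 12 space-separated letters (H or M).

Acc 1: bank2 row1 -> MISS (open row1); precharges=0
Acc 2: bank1 row0 -> MISS (open row0); precharges=0
Acc 3: bank1 row3 -> MISS (open row3); precharges=1
Acc 4: bank1 row2 -> MISS (open row2); precharges=2
Acc 5: bank0 row1 -> MISS (open row1); precharges=2
Acc 6: bank1 row1 -> MISS (open row1); precharges=3
Acc 7: bank0 row0 -> MISS (open row0); precharges=4
Acc 8: bank0 row3 -> MISS (open row3); precharges=5
Acc 9: bank2 row3 -> MISS (open row3); precharges=6
Acc 10: bank0 row0 -> MISS (open row0); precharges=7
Acc 11: bank2 row3 -> HIT
Acc 12: bank1 row0 -> MISS (open row0); precharges=8

Answer: M M M M M M M M M M H M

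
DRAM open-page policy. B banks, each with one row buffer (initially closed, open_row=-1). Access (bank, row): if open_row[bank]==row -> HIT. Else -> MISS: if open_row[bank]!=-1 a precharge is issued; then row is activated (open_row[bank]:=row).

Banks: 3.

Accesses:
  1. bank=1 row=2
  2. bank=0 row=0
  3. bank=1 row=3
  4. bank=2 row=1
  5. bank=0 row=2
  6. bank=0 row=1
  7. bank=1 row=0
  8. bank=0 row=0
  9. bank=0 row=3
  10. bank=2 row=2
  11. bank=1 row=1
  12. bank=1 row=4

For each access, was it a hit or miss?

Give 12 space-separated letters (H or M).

Answer: M M M M M M M M M M M M

Derivation:
Acc 1: bank1 row2 -> MISS (open row2); precharges=0
Acc 2: bank0 row0 -> MISS (open row0); precharges=0
Acc 3: bank1 row3 -> MISS (open row3); precharges=1
Acc 4: bank2 row1 -> MISS (open row1); precharges=1
Acc 5: bank0 row2 -> MISS (open row2); precharges=2
Acc 6: bank0 row1 -> MISS (open row1); precharges=3
Acc 7: bank1 row0 -> MISS (open row0); precharges=4
Acc 8: bank0 row0 -> MISS (open row0); precharges=5
Acc 9: bank0 row3 -> MISS (open row3); precharges=6
Acc 10: bank2 row2 -> MISS (open row2); precharges=7
Acc 11: bank1 row1 -> MISS (open row1); precharges=8
Acc 12: bank1 row4 -> MISS (open row4); precharges=9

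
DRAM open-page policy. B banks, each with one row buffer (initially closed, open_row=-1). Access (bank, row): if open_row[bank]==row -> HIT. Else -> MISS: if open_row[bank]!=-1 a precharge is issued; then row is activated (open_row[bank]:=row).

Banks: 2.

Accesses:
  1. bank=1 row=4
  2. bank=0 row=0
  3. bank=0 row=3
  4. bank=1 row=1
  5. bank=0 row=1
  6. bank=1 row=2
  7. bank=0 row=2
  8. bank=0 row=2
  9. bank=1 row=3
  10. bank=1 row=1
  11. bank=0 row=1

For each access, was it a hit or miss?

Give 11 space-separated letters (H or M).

Acc 1: bank1 row4 -> MISS (open row4); precharges=0
Acc 2: bank0 row0 -> MISS (open row0); precharges=0
Acc 3: bank0 row3 -> MISS (open row3); precharges=1
Acc 4: bank1 row1 -> MISS (open row1); precharges=2
Acc 5: bank0 row1 -> MISS (open row1); precharges=3
Acc 6: bank1 row2 -> MISS (open row2); precharges=4
Acc 7: bank0 row2 -> MISS (open row2); precharges=5
Acc 8: bank0 row2 -> HIT
Acc 9: bank1 row3 -> MISS (open row3); precharges=6
Acc 10: bank1 row1 -> MISS (open row1); precharges=7
Acc 11: bank0 row1 -> MISS (open row1); precharges=8

Answer: M M M M M M M H M M M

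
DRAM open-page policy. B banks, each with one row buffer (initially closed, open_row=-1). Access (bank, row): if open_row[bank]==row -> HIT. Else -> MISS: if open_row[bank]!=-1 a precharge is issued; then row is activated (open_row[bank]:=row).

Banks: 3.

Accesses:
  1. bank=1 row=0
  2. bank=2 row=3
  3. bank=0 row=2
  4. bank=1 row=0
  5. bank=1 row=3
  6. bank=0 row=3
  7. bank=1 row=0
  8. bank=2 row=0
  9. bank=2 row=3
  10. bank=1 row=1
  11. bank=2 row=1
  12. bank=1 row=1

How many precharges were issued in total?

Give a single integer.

Acc 1: bank1 row0 -> MISS (open row0); precharges=0
Acc 2: bank2 row3 -> MISS (open row3); precharges=0
Acc 3: bank0 row2 -> MISS (open row2); precharges=0
Acc 4: bank1 row0 -> HIT
Acc 5: bank1 row3 -> MISS (open row3); precharges=1
Acc 6: bank0 row3 -> MISS (open row3); precharges=2
Acc 7: bank1 row0 -> MISS (open row0); precharges=3
Acc 8: bank2 row0 -> MISS (open row0); precharges=4
Acc 9: bank2 row3 -> MISS (open row3); precharges=5
Acc 10: bank1 row1 -> MISS (open row1); precharges=6
Acc 11: bank2 row1 -> MISS (open row1); precharges=7
Acc 12: bank1 row1 -> HIT

Answer: 7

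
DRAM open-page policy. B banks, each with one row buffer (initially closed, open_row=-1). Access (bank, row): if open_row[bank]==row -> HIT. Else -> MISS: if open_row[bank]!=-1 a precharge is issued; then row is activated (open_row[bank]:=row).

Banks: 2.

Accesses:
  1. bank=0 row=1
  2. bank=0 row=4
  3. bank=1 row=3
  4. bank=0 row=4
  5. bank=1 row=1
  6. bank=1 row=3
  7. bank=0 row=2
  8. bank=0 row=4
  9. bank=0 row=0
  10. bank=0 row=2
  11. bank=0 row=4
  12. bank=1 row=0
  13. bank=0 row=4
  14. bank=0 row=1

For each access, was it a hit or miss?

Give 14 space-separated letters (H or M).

Acc 1: bank0 row1 -> MISS (open row1); precharges=0
Acc 2: bank0 row4 -> MISS (open row4); precharges=1
Acc 3: bank1 row3 -> MISS (open row3); precharges=1
Acc 4: bank0 row4 -> HIT
Acc 5: bank1 row1 -> MISS (open row1); precharges=2
Acc 6: bank1 row3 -> MISS (open row3); precharges=3
Acc 7: bank0 row2 -> MISS (open row2); precharges=4
Acc 8: bank0 row4 -> MISS (open row4); precharges=5
Acc 9: bank0 row0 -> MISS (open row0); precharges=6
Acc 10: bank0 row2 -> MISS (open row2); precharges=7
Acc 11: bank0 row4 -> MISS (open row4); precharges=8
Acc 12: bank1 row0 -> MISS (open row0); precharges=9
Acc 13: bank0 row4 -> HIT
Acc 14: bank0 row1 -> MISS (open row1); precharges=10

Answer: M M M H M M M M M M M M H M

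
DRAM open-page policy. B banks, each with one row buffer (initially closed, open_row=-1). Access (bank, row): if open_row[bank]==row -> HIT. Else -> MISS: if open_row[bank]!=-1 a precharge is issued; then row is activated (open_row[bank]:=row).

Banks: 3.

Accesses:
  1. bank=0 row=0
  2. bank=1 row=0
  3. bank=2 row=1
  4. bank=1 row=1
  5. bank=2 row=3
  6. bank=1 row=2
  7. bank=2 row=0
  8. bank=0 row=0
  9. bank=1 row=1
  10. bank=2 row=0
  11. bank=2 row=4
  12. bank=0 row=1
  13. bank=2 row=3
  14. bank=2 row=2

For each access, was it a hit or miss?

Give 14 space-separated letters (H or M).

Answer: M M M M M M M H M H M M M M

Derivation:
Acc 1: bank0 row0 -> MISS (open row0); precharges=0
Acc 2: bank1 row0 -> MISS (open row0); precharges=0
Acc 3: bank2 row1 -> MISS (open row1); precharges=0
Acc 4: bank1 row1 -> MISS (open row1); precharges=1
Acc 5: bank2 row3 -> MISS (open row3); precharges=2
Acc 6: bank1 row2 -> MISS (open row2); precharges=3
Acc 7: bank2 row0 -> MISS (open row0); precharges=4
Acc 8: bank0 row0 -> HIT
Acc 9: bank1 row1 -> MISS (open row1); precharges=5
Acc 10: bank2 row0 -> HIT
Acc 11: bank2 row4 -> MISS (open row4); precharges=6
Acc 12: bank0 row1 -> MISS (open row1); precharges=7
Acc 13: bank2 row3 -> MISS (open row3); precharges=8
Acc 14: bank2 row2 -> MISS (open row2); precharges=9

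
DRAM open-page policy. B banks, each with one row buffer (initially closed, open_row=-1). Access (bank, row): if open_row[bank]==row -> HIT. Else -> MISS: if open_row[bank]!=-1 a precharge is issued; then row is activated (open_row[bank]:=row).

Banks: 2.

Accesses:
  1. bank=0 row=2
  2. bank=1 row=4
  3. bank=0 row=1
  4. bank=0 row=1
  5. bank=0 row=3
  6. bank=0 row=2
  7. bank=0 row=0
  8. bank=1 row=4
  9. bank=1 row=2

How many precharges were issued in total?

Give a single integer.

Acc 1: bank0 row2 -> MISS (open row2); precharges=0
Acc 2: bank1 row4 -> MISS (open row4); precharges=0
Acc 3: bank0 row1 -> MISS (open row1); precharges=1
Acc 4: bank0 row1 -> HIT
Acc 5: bank0 row3 -> MISS (open row3); precharges=2
Acc 6: bank0 row2 -> MISS (open row2); precharges=3
Acc 7: bank0 row0 -> MISS (open row0); precharges=4
Acc 8: bank1 row4 -> HIT
Acc 9: bank1 row2 -> MISS (open row2); precharges=5

Answer: 5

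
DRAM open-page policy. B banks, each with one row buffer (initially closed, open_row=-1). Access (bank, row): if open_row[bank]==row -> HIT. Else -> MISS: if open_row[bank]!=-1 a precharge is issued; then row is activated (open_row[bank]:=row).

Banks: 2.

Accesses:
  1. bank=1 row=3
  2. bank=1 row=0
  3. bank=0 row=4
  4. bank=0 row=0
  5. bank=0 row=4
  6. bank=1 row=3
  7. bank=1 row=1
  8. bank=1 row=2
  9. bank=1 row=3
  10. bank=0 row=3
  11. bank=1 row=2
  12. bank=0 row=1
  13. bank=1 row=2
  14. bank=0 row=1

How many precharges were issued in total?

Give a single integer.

Answer: 10

Derivation:
Acc 1: bank1 row3 -> MISS (open row3); precharges=0
Acc 2: bank1 row0 -> MISS (open row0); precharges=1
Acc 3: bank0 row4 -> MISS (open row4); precharges=1
Acc 4: bank0 row0 -> MISS (open row0); precharges=2
Acc 5: bank0 row4 -> MISS (open row4); precharges=3
Acc 6: bank1 row3 -> MISS (open row3); precharges=4
Acc 7: bank1 row1 -> MISS (open row1); precharges=5
Acc 8: bank1 row2 -> MISS (open row2); precharges=6
Acc 9: bank1 row3 -> MISS (open row3); precharges=7
Acc 10: bank0 row3 -> MISS (open row3); precharges=8
Acc 11: bank1 row2 -> MISS (open row2); precharges=9
Acc 12: bank0 row1 -> MISS (open row1); precharges=10
Acc 13: bank1 row2 -> HIT
Acc 14: bank0 row1 -> HIT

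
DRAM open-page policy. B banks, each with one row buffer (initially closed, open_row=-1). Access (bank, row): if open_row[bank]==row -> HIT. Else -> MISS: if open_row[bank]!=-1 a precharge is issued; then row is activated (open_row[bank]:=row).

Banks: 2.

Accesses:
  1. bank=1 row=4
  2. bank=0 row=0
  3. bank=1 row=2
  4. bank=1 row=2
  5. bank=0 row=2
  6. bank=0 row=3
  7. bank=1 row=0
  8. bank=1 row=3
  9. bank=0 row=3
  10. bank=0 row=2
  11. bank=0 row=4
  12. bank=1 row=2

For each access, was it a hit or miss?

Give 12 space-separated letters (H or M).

Answer: M M M H M M M M H M M M

Derivation:
Acc 1: bank1 row4 -> MISS (open row4); precharges=0
Acc 2: bank0 row0 -> MISS (open row0); precharges=0
Acc 3: bank1 row2 -> MISS (open row2); precharges=1
Acc 4: bank1 row2 -> HIT
Acc 5: bank0 row2 -> MISS (open row2); precharges=2
Acc 6: bank0 row3 -> MISS (open row3); precharges=3
Acc 7: bank1 row0 -> MISS (open row0); precharges=4
Acc 8: bank1 row3 -> MISS (open row3); precharges=5
Acc 9: bank0 row3 -> HIT
Acc 10: bank0 row2 -> MISS (open row2); precharges=6
Acc 11: bank0 row4 -> MISS (open row4); precharges=7
Acc 12: bank1 row2 -> MISS (open row2); precharges=8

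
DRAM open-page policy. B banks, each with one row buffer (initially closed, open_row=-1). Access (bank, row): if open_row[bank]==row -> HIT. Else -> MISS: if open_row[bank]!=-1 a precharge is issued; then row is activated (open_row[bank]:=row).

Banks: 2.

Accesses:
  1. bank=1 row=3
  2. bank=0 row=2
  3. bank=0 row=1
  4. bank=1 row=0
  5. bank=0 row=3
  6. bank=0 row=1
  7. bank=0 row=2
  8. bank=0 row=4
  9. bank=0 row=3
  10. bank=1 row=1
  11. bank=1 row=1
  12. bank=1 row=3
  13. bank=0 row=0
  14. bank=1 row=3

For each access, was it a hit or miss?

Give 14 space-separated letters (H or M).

Acc 1: bank1 row3 -> MISS (open row3); precharges=0
Acc 2: bank0 row2 -> MISS (open row2); precharges=0
Acc 3: bank0 row1 -> MISS (open row1); precharges=1
Acc 4: bank1 row0 -> MISS (open row0); precharges=2
Acc 5: bank0 row3 -> MISS (open row3); precharges=3
Acc 6: bank0 row1 -> MISS (open row1); precharges=4
Acc 7: bank0 row2 -> MISS (open row2); precharges=5
Acc 8: bank0 row4 -> MISS (open row4); precharges=6
Acc 9: bank0 row3 -> MISS (open row3); precharges=7
Acc 10: bank1 row1 -> MISS (open row1); precharges=8
Acc 11: bank1 row1 -> HIT
Acc 12: bank1 row3 -> MISS (open row3); precharges=9
Acc 13: bank0 row0 -> MISS (open row0); precharges=10
Acc 14: bank1 row3 -> HIT

Answer: M M M M M M M M M M H M M H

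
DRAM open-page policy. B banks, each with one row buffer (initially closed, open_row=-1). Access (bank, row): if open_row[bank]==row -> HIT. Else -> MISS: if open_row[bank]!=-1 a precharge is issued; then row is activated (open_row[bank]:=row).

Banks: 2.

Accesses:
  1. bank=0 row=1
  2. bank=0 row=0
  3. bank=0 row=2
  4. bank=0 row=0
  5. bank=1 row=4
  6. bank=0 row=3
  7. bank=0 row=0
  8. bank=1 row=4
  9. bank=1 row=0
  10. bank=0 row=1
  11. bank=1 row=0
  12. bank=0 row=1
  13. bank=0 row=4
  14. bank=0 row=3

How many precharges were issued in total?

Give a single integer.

Answer: 9

Derivation:
Acc 1: bank0 row1 -> MISS (open row1); precharges=0
Acc 2: bank0 row0 -> MISS (open row0); precharges=1
Acc 3: bank0 row2 -> MISS (open row2); precharges=2
Acc 4: bank0 row0 -> MISS (open row0); precharges=3
Acc 5: bank1 row4 -> MISS (open row4); precharges=3
Acc 6: bank0 row3 -> MISS (open row3); precharges=4
Acc 7: bank0 row0 -> MISS (open row0); precharges=5
Acc 8: bank1 row4 -> HIT
Acc 9: bank1 row0 -> MISS (open row0); precharges=6
Acc 10: bank0 row1 -> MISS (open row1); precharges=7
Acc 11: bank1 row0 -> HIT
Acc 12: bank0 row1 -> HIT
Acc 13: bank0 row4 -> MISS (open row4); precharges=8
Acc 14: bank0 row3 -> MISS (open row3); precharges=9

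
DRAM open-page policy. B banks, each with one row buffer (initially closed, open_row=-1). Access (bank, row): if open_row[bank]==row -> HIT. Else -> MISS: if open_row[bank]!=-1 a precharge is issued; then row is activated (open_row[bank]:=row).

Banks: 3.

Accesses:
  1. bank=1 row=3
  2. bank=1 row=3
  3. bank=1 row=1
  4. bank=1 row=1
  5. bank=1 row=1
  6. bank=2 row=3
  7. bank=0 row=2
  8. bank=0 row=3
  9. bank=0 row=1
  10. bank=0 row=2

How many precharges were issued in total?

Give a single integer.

Acc 1: bank1 row3 -> MISS (open row3); precharges=0
Acc 2: bank1 row3 -> HIT
Acc 3: bank1 row1 -> MISS (open row1); precharges=1
Acc 4: bank1 row1 -> HIT
Acc 5: bank1 row1 -> HIT
Acc 6: bank2 row3 -> MISS (open row3); precharges=1
Acc 7: bank0 row2 -> MISS (open row2); precharges=1
Acc 8: bank0 row3 -> MISS (open row3); precharges=2
Acc 9: bank0 row1 -> MISS (open row1); precharges=3
Acc 10: bank0 row2 -> MISS (open row2); precharges=4

Answer: 4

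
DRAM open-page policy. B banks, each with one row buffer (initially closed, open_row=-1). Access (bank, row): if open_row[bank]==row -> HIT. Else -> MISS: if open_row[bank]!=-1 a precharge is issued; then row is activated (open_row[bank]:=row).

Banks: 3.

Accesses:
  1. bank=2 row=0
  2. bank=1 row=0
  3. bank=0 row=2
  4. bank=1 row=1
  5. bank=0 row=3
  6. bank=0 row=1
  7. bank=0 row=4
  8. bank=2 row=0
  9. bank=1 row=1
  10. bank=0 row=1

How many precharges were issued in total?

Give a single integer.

Answer: 5

Derivation:
Acc 1: bank2 row0 -> MISS (open row0); precharges=0
Acc 2: bank1 row0 -> MISS (open row0); precharges=0
Acc 3: bank0 row2 -> MISS (open row2); precharges=0
Acc 4: bank1 row1 -> MISS (open row1); precharges=1
Acc 5: bank0 row3 -> MISS (open row3); precharges=2
Acc 6: bank0 row1 -> MISS (open row1); precharges=3
Acc 7: bank0 row4 -> MISS (open row4); precharges=4
Acc 8: bank2 row0 -> HIT
Acc 9: bank1 row1 -> HIT
Acc 10: bank0 row1 -> MISS (open row1); precharges=5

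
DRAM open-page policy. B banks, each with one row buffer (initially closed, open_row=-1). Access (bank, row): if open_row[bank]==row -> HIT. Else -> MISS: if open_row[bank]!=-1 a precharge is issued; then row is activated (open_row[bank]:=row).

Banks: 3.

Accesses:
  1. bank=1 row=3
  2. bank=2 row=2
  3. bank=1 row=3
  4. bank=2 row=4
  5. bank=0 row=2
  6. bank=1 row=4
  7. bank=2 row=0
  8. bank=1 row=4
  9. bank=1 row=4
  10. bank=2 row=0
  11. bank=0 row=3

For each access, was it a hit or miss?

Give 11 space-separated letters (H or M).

Answer: M M H M M M M H H H M

Derivation:
Acc 1: bank1 row3 -> MISS (open row3); precharges=0
Acc 2: bank2 row2 -> MISS (open row2); precharges=0
Acc 3: bank1 row3 -> HIT
Acc 4: bank2 row4 -> MISS (open row4); precharges=1
Acc 5: bank0 row2 -> MISS (open row2); precharges=1
Acc 6: bank1 row4 -> MISS (open row4); precharges=2
Acc 7: bank2 row0 -> MISS (open row0); precharges=3
Acc 8: bank1 row4 -> HIT
Acc 9: bank1 row4 -> HIT
Acc 10: bank2 row0 -> HIT
Acc 11: bank0 row3 -> MISS (open row3); precharges=4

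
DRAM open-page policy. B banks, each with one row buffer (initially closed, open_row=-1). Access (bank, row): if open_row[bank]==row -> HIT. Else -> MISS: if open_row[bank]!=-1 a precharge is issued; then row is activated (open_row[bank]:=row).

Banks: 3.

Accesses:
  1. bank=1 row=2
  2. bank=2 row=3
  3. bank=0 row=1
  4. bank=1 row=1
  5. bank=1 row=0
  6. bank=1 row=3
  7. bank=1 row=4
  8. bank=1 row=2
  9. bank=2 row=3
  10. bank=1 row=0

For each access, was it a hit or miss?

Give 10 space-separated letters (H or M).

Acc 1: bank1 row2 -> MISS (open row2); precharges=0
Acc 2: bank2 row3 -> MISS (open row3); precharges=0
Acc 3: bank0 row1 -> MISS (open row1); precharges=0
Acc 4: bank1 row1 -> MISS (open row1); precharges=1
Acc 5: bank1 row0 -> MISS (open row0); precharges=2
Acc 6: bank1 row3 -> MISS (open row3); precharges=3
Acc 7: bank1 row4 -> MISS (open row4); precharges=4
Acc 8: bank1 row2 -> MISS (open row2); precharges=5
Acc 9: bank2 row3 -> HIT
Acc 10: bank1 row0 -> MISS (open row0); precharges=6

Answer: M M M M M M M M H M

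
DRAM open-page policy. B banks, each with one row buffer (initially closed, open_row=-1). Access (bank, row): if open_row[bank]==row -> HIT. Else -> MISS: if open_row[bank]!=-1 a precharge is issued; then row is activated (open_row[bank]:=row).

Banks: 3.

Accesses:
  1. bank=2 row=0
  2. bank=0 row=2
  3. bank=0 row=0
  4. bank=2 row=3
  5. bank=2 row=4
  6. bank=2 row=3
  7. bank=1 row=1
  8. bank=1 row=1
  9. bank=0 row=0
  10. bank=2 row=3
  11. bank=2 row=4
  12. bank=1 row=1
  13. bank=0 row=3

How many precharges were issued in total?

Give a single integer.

Acc 1: bank2 row0 -> MISS (open row0); precharges=0
Acc 2: bank0 row2 -> MISS (open row2); precharges=0
Acc 3: bank0 row0 -> MISS (open row0); precharges=1
Acc 4: bank2 row3 -> MISS (open row3); precharges=2
Acc 5: bank2 row4 -> MISS (open row4); precharges=3
Acc 6: bank2 row3 -> MISS (open row3); precharges=4
Acc 7: bank1 row1 -> MISS (open row1); precharges=4
Acc 8: bank1 row1 -> HIT
Acc 9: bank0 row0 -> HIT
Acc 10: bank2 row3 -> HIT
Acc 11: bank2 row4 -> MISS (open row4); precharges=5
Acc 12: bank1 row1 -> HIT
Acc 13: bank0 row3 -> MISS (open row3); precharges=6

Answer: 6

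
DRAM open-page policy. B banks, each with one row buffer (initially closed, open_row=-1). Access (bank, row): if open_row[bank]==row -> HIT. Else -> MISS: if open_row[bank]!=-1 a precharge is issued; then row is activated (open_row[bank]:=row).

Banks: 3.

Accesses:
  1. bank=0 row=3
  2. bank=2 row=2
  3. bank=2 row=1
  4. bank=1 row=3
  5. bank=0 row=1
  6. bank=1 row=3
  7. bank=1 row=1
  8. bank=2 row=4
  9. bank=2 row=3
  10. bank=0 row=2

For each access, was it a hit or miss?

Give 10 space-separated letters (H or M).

Answer: M M M M M H M M M M

Derivation:
Acc 1: bank0 row3 -> MISS (open row3); precharges=0
Acc 2: bank2 row2 -> MISS (open row2); precharges=0
Acc 3: bank2 row1 -> MISS (open row1); precharges=1
Acc 4: bank1 row3 -> MISS (open row3); precharges=1
Acc 5: bank0 row1 -> MISS (open row1); precharges=2
Acc 6: bank1 row3 -> HIT
Acc 7: bank1 row1 -> MISS (open row1); precharges=3
Acc 8: bank2 row4 -> MISS (open row4); precharges=4
Acc 9: bank2 row3 -> MISS (open row3); precharges=5
Acc 10: bank0 row2 -> MISS (open row2); precharges=6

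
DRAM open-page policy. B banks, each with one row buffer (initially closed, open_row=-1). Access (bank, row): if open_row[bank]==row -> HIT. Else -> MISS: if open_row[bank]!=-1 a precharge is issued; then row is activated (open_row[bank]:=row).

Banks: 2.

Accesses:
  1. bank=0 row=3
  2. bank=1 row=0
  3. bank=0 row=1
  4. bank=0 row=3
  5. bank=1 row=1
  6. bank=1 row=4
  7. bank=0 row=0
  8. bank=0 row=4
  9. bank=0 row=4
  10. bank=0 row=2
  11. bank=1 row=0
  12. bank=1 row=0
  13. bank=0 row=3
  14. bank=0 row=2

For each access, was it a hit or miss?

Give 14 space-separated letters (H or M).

Answer: M M M M M M M M H M M H M M

Derivation:
Acc 1: bank0 row3 -> MISS (open row3); precharges=0
Acc 2: bank1 row0 -> MISS (open row0); precharges=0
Acc 3: bank0 row1 -> MISS (open row1); precharges=1
Acc 4: bank0 row3 -> MISS (open row3); precharges=2
Acc 5: bank1 row1 -> MISS (open row1); precharges=3
Acc 6: bank1 row4 -> MISS (open row4); precharges=4
Acc 7: bank0 row0 -> MISS (open row0); precharges=5
Acc 8: bank0 row4 -> MISS (open row4); precharges=6
Acc 9: bank0 row4 -> HIT
Acc 10: bank0 row2 -> MISS (open row2); precharges=7
Acc 11: bank1 row0 -> MISS (open row0); precharges=8
Acc 12: bank1 row0 -> HIT
Acc 13: bank0 row3 -> MISS (open row3); precharges=9
Acc 14: bank0 row2 -> MISS (open row2); precharges=10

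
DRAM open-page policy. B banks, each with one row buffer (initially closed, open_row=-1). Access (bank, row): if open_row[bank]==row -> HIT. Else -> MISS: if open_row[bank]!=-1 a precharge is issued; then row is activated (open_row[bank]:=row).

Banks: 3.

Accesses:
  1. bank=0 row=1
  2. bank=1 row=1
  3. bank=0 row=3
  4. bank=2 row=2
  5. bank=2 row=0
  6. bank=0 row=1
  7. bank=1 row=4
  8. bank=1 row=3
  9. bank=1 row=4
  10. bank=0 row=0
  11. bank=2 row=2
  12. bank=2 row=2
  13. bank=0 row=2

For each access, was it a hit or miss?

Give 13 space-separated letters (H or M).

Answer: M M M M M M M M M M M H M

Derivation:
Acc 1: bank0 row1 -> MISS (open row1); precharges=0
Acc 2: bank1 row1 -> MISS (open row1); precharges=0
Acc 3: bank0 row3 -> MISS (open row3); precharges=1
Acc 4: bank2 row2 -> MISS (open row2); precharges=1
Acc 5: bank2 row0 -> MISS (open row0); precharges=2
Acc 6: bank0 row1 -> MISS (open row1); precharges=3
Acc 7: bank1 row4 -> MISS (open row4); precharges=4
Acc 8: bank1 row3 -> MISS (open row3); precharges=5
Acc 9: bank1 row4 -> MISS (open row4); precharges=6
Acc 10: bank0 row0 -> MISS (open row0); precharges=7
Acc 11: bank2 row2 -> MISS (open row2); precharges=8
Acc 12: bank2 row2 -> HIT
Acc 13: bank0 row2 -> MISS (open row2); precharges=9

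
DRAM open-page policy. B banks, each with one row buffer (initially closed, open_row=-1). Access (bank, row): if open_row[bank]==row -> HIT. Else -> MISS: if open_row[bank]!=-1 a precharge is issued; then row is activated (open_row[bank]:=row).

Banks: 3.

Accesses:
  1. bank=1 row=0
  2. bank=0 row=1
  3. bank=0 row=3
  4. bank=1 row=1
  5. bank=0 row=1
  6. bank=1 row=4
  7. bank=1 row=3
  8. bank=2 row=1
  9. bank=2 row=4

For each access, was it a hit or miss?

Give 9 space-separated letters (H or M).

Acc 1: bank1 row0 -> MISS (open row0); precharges=0
Acc 2: bank0 row1 -> MISS (open row1); precharges=0
Acc 3: bank0 row3 -> MISS (open row3); precharges=1
Acc 4: bank1 row1 -> MISS (open row1); precharges=2
Acc 5: bank0 row1 -> MISS (open row1); precharges=3
Acc 6: bank1 row4 -> MISS (open row4); precharges=4
Acc 7: bank1 row3 -> MISS (open row3); precharges=5
Acc 8: bank2 row1 -> MISS (open row1); precharges=5
Acc 9: bank2 row4 -> MISS (open row4); precharges=6

Answer: M M M M M M M M M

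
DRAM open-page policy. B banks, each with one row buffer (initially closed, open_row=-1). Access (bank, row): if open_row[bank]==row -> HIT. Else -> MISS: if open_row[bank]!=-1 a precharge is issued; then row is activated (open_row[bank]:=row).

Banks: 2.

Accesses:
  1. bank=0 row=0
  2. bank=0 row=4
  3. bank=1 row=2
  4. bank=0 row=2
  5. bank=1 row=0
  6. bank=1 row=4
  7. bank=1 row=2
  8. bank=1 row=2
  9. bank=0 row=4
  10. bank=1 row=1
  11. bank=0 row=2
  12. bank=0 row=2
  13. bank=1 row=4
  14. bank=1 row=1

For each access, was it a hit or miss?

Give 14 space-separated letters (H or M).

Acc 1: bank0 row0 -> MISS (open row0); precharges=0
Acc 2: bank0 row4 -> MISS (open row4); precharges=1
Acc 3: bank1 row2 -> MISS (open row2); precharges=1
Acc 4: bank0 row2 -> MISS (open row2); precharges=2
Acc 5: bank1 row0 -> MISS (open row0); precharges=3
Acc 6: bank1 row4 -> MISS (open row4); precharges=4
Acc 7: bank1 row2 -> MISS (open row2); precharges=5
Acc 8: bank1 row2 -> HIT
Acc 9: bank0 row4 -> MISS (open row4); precharges=6
Acc 10: bank1 row1 -> MISS (open row1); precharges=7
Acc 11: bank0 row2 -> MISS (open row2); precharges=8
Acc 12: bank0 row2 -> HIT
Acc 13: bank1 row4 -> MISS (open row4); precharges=9
Acc 14: bank1 row1 -> MISS (open row1); precharges=10

Answer: M M M M M M M H M M M H M M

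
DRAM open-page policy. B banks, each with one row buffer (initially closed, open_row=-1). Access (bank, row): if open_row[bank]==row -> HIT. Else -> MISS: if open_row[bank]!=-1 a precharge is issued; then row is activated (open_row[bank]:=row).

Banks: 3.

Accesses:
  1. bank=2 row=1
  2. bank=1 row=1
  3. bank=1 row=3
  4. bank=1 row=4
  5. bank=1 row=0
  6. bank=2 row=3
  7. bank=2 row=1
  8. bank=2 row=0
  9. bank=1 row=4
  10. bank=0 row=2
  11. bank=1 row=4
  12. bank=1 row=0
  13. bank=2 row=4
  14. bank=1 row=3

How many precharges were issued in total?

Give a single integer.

Answer: 10

Derivation:
Acc 1: bank2 row1 -> MISS (open row1); precharges=0
Acc 2: bank1 row1 -> MISS (open row1); precharges=0
Acc 3: bank1 row3 -> MISS (open row3); precharges=1
Acc 4: bank1 row4 -> MISS (open row4); precharges=2
Acc 5: bank1 row0 -> MISS (open row0); precharges=3
Acc 6: bank2 row3 -> MISS (open row3); precharges=4
Acc 7: bank2 row1 -> MISS (open row1); precharges=5
Acc 8: bank2 row0 -> MISS (open row0); precharges=6
Acc 9: bank1 row4 -> MISS (open row4); precharges=7
Acc 10: bank0 row2 -> MISS (open row2); precharges=7
Acc 11: bank1 row4 -> HIT
Acc 12: bank1 row0 -> MISS (open row0); precharges=8
Acc 13: bank2 row4 -> MISS (open row4); precharges=9
Acc 14: bank1 row3 -> MISS (open row3); precharges=10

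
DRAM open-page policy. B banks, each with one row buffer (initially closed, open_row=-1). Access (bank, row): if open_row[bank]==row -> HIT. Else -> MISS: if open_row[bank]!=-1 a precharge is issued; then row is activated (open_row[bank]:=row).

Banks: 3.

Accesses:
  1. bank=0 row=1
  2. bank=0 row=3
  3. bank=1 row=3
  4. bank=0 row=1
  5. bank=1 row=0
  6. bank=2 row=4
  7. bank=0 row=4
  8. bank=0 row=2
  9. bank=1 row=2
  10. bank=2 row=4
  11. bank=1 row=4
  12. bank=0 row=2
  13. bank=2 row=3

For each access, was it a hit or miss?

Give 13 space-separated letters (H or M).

Answer: M M M M M M M M M H M H M

Derivation:
Acc 1: bank0 row1 -> MISS (open row1); precharges=0
Acc 2: bank0 row3 -> MISS (open row3); precharges=1
Acc 3: bank1 row3 -> MISS (open row3); precharges=1
Acc 4: bank0 row1 -> MISS (open row1); precharges=2
Acc 5: bank1 row0 -> MISS (open row0); precharges=3
Acc 6: bank2 row4 -> MISS (open row4); precharges=3
Acc 7: bank0 row4 -> MISS (open row4); precharges=4
Acc 8: bank0 row2 -> MISS (open row2); precharges=5
Acc 9: bank1 row2 -> MISS (open row2); precharges=6
Acc 10: bank2 row4 -> HIT
Acc 11: bank1 row4 -> MISS (open row4); precharges=7
Acc 12: bank0 row2 -> HIT
Acc 13: bank2 row3 -> MISS (open row3); precharges=8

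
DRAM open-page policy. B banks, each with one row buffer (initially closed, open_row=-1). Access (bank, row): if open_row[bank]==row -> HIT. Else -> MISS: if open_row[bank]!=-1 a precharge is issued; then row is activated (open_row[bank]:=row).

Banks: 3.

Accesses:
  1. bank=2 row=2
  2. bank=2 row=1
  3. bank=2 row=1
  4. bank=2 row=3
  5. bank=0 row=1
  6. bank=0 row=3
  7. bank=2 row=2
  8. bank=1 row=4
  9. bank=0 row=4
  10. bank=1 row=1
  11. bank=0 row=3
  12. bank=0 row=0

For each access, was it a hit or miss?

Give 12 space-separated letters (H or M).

Answer: M M H M M M M M M M M M

Derivation:
Acc 1: bank2 row2 -> MISS (open row2); precharges=0
Acc 2: bank2 row1 -> MISS (open row1); precharges=1
Acc 3: bank2 row1 -> HIT
Acc 4: bank2 row3 -> MISS (open row3); precharges=2
Acc 5: bank0 row1 -> MISS (open row1); precharges=2
Acc 6: bank0 row3 -> MISS (open row3); precharges=3
Acc 7: bank2 row2 -> MISS (open row2); precharges=4
Acc 8: bank1 row4 -> MISS (open row4); precharges=4
Acc 9: bank0 row4 -> MISS (open row4); precharges=5
Acc 10: bank1 row1 -> MISS (open row1); precharges=6
Acc 11: bank0 row3 -> MISS (open row3); precharges=7
Acc 12: bank0 row0 -> MISS (open row0); precharges=8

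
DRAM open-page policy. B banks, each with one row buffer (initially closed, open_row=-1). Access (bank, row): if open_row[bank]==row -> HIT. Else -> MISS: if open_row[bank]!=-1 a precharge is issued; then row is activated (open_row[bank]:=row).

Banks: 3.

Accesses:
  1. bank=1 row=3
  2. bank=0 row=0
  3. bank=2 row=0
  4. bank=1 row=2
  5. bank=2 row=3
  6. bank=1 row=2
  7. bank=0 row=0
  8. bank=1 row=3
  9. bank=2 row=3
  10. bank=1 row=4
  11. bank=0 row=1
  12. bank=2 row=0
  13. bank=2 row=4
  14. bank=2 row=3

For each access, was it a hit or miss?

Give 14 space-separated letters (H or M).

Acc 1: bank1 row3 -> MISS (open row3); precharges=0
Acc 2: bank0 row0 -> MISS (open row0); precharges=0
Acc 3: bank2 row0 -> MISS (open row0); precharges=0
Acc 4: bank1 row2 -> MISS (open row2); precharges=1
Acc 5: bank2 row3 -> MISS (open row3); precharges=2
Acc 6: bank1 row2 -> HIT
Acc 7: bank0 row0 -> HIT
Acc 8: bank1 row3 -> MISS (open row3); precharges=3
Acc 9: bank2 row3 -> HIT
Acc 10: bank1 row4 -> MISS (open row4); precharges=4
Acc 11: bank0 row1 -> MISS (open row1); precharges=5
Acc 12: bank2 row0 -> MISS (open row0); precharges=6
Acc 13: bank2 row4 -> MISS (open row4); precharges=7
Acc 14: bank2 row3 -> MISS (open row3); precharges=8

Answer: M M M M M H H M H M M M M M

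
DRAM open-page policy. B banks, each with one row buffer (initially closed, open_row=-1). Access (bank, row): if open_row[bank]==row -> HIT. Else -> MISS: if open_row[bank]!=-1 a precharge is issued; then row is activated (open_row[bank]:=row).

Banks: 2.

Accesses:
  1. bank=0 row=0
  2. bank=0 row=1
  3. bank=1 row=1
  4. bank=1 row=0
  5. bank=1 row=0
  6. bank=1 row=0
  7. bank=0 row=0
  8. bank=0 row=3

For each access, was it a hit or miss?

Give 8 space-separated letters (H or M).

Answer: M M M M H H M M

Derivation:
Acc 1: bank0 row0 -> MISS (open row0); precharges=0
Acc 2: bank0 row1 -> MISS (open row1); precharges=1
Acc 3: bank1 row1 -> MISS (open row1); precharges=1
Acc 4: bank1 row0 -> MISS (open row0); precharges=2
Acc 5: bank1 row0 -> HIT
Acc 6: bank1 row0 -> HIT
Acc 7: bank0 row0 -> MISS (open row0); precharges=3
Acc 8: bank0 row3 -> MISS (open row3); precharges=4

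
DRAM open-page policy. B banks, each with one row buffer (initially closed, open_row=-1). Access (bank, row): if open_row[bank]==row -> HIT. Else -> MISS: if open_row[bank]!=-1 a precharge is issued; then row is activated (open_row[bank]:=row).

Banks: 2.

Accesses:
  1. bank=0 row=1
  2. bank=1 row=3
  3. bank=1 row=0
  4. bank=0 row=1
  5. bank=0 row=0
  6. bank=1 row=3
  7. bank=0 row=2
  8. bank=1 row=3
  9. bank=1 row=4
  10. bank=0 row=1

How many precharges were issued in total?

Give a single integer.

Acc 1: bank0 row1 -> MISS (open row1); precharges=0
Acc 2: bank1 row3 -> MISS (open row3); precharges=0
Acc 3: bank1 row0 -> MISS (open row0); precharges=1
Acc 4: bank0 row1 -> HIT
Acc 5: bank0 row0 -> MISS (open row0); precharges=2
Acc 6: bank1 row3 -> MISS (open row3); precharges=3
Acc 7: bank0 row2 -> MISS (open row2); precharges=4
Acc 8: bank1 row3 -> HIT
Acc 9: bank1 row4 -> MISS (open row4); precharges=5
Acc 10: bank0 row1 -> MISS (open row1); precharges=6

Answer: 6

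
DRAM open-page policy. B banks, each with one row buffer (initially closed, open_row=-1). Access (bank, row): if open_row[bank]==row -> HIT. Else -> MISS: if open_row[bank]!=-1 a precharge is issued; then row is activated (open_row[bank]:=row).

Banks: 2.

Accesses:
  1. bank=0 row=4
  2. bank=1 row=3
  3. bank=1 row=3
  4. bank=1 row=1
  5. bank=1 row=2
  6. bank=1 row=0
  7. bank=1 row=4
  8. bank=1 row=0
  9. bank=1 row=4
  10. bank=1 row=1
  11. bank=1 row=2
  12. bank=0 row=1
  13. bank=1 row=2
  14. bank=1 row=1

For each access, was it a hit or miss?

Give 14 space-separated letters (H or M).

Answer: M M H M M M M M M M M M H M

Derivation:
Acc 1: bank0 row4 -> MISS (open row4); precharges=0
Acc 2: bank1 row3 -> MISS (open row3); precharges=0
Acc 3: bank1 row3 -> HIT
Acc 4: bank1 row1 -> MISS (open row1); precharges=1
Acc 5: bank1 row2 -> MISS (open row2); precharges=2
Acc 6: bank1 row0 -> MISS (open row0); precharges=3
Acc 7: bank1 row4 -> MISS (open row4); precharges=4
Acc 8: bank1 row0 -> MISS (open row0); precharges=5
Acc 9: bank1 row4 -> MISS (open row4); precharges=6
Acc 10: bank1 row1 -> MISS (open row1); precharges=7
Acc 11: bank1 row2 -> MISS (open row2); precharges=8
Acc 12: bank0 row1 -> MISS (open row1); precharges=9
Acc 13: bank1 row2 -> HIT
Acc 14: bank1 row1 -> MISS (open row1); precharges=10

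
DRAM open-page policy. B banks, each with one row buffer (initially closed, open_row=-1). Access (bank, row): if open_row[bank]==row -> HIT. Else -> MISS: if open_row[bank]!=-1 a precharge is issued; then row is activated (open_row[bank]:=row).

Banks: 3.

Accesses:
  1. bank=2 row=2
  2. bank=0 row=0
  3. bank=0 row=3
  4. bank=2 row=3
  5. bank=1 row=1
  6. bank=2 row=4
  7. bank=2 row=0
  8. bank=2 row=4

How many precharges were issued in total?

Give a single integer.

Answer: 5

Derivation:
Acc 1: bank2 row2 -> MISS (open row2); precharges=0
Acc 2: bank0 row0 -> MISS (open row0); precharges=0
Acc 3: bank0 row3 -> MISS (open row3); precharges=1
Acc 4: bank2 row3 -> MISS (open row3); precharges=2
Acc 5: bank1 row1 -> MISS (open row1); precharges=2
Acc 6: bank2 row4 -> MISS (open row4); precharges=3
Acc 7: bank2 row0 -> MISS (open row0); precharges=4
Acc 8: bank2 row4 -> MISS (open row4); precharges=5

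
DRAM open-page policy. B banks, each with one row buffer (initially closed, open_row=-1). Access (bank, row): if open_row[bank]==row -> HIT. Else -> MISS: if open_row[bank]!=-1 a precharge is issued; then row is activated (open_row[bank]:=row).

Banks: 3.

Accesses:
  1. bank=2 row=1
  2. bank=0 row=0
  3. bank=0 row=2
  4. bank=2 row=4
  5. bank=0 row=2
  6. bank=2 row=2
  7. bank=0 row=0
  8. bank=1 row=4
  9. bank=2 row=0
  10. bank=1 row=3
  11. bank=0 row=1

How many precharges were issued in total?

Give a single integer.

Acc 1: bank2 row1 -> MISS (open row1); precharges=0
Acc 2: bank0 row0 -> MISS (open row0); precharges=0
Acc 3: bank0 row2 -> MISS (open row2); precharges=1
Acc 4: bank2 row4 -> MISS (open row4); precharges=2
Acc 5: bank0 row2 -> HIT
Acc 6: bank2 row2 -> MISS (open row2); precharges=3
Acc 7: bank0 row0 -> MISS (open row0); precharges=4
Acc 8: bank1 row4 -> MISS (open row4); precharges=4
Acc 9: bank2 row0 -> MISS (open row0); precharges=5
Acc 10: bank1 row3 -> MISS (open row3); precharges=6
Acc 11: bank0 row1 -> MISS (open row1); precharges=7

Answer: 7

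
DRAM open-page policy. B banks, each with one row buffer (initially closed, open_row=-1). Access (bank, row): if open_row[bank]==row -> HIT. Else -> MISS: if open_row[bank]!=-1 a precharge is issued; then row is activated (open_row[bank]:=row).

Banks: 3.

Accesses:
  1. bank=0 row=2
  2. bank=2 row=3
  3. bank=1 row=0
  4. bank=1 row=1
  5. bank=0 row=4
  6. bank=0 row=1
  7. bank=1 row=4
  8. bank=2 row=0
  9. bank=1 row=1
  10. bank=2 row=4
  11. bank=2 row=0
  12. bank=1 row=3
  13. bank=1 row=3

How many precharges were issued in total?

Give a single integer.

Answer: 9

Derivation:
Acc 1: bank0 row2 -> MISS (open row2); precharges=0
Acc 2: bank2 row3 -> MISS (open row3); precharges=0
Acc 3: bank1 row0 -> MISS (open row0); precharges=0
Acc 4: bank1 row1 -> MISS (open row1); precharges=1
Acc 5: bank0 row4 -> MISS (open row4); precharges=2
Acc 6: bank0 row1 -> MISS (open row1); precharges=3
Acc 7: bank1 row4 -> MISS (open row4); precharges=4
Acc 8: bank2 row0 -> MISS (open row0); precharges=5
Acc 9: bank1 row1 -> MISS (open row1); precharges=6
Acc 10: bank2 row4 -> MISS (open row4); precharges=7
Acc 11: bank2 row0 -> MISS (open row0); precharges=8
Acc 12: bank1 row3 -> MISS (open row3); precharges=9
Acc 13: bank1 row3 -> HIT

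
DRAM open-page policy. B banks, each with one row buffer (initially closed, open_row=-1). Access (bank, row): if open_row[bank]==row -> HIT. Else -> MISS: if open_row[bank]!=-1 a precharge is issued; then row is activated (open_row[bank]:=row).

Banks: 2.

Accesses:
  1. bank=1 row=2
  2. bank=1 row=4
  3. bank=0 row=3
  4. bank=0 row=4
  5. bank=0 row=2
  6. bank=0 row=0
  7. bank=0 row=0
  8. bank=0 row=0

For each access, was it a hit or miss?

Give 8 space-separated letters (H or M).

Answer: M M M M M M H H

Derivation:
Acc 1: bank1 row2 -> MISS (open row2); precharges=0
Acc 2: bank1 row4 -> MISS (open row4); precharges=1
Acc 3: bank0 row3 -> MISS (open row3); precharges=1
Acc 4: bank0 row4 -> MISS (open row4); precharges=2
Acc 5: bank0 row2 -> MISS (open row2); precharges=3
Acc 6: bank0 row0 -> MISS (open row0); precharges=4
Acc 7: bank0 row0 -> HIT
Acc 8: bank0 row0 -> HIT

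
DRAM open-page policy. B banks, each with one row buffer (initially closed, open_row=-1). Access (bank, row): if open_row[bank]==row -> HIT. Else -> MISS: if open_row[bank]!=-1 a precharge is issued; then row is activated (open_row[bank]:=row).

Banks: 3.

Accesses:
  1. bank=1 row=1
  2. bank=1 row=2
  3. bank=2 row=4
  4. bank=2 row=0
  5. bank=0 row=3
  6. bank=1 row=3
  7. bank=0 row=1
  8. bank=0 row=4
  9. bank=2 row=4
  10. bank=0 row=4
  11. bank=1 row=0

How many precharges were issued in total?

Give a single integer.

Answer: 7

Derivation:
Acc 1: bank1 row1 -> MISS (open row1); precharges=0
Acc 2: bank1 row2 -> MISS (open row2); precharges=1
Acc 3: bank2 row4 -> MISS (open row4); precharges=1
Acc 4: bank2 row0 -> MISS (open row0); precharges=2
Acc 5: bank0 row3 -> MISS (open row3); precharges=2
Acc 6: bank1 row3 -> MISS (open row3); precharges=3
Acc 7: bank0 row1 -> MISS (open row1); precharges=4
Acc 8: bank0 row4 -> MISS (open row4); precharges=5
Acc 9: bank2 row4 -> MISS (open row4); precharges=6
Acc 10: bank0 row4 -> HIT
Acc 11: bank1 row0 -> MISS (open row0); precharges=7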